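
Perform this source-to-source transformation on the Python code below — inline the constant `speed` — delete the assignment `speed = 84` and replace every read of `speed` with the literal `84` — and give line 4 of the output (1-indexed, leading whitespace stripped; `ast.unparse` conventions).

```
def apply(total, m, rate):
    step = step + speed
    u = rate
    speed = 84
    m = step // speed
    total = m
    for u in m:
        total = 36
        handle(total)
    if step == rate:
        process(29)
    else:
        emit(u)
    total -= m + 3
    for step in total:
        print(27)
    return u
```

m = step // 84

Transformed code:
def apply(total, m, rate):
    step = step + 84
    u = rate
    m = step // 84
    total = m
    for u in m:
        total = 36
        handle(total)
    if step == rate:
        process(29)
    else:
        emit(u)
    total -= m + 3
    for step in total:
        print(27)
    return u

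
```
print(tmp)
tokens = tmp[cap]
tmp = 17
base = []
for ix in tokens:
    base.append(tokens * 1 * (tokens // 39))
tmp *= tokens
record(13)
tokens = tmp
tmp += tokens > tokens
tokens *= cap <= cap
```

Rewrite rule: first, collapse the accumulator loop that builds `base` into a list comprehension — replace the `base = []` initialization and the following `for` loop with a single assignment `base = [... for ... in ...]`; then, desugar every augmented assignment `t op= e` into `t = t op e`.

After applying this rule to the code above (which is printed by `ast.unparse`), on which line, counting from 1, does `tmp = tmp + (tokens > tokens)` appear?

8

Transformed code:
print(tmp)
tokens = tmp[cap]
tmp = 17
base = [tokens * 1 * (tokens // 39) for ix in tokens]
tmp = tmp * tokens
record(13)
tokens = tmp
tmp = tmp + (tokens > tokens)
tokens = tokens * (cap <= cap)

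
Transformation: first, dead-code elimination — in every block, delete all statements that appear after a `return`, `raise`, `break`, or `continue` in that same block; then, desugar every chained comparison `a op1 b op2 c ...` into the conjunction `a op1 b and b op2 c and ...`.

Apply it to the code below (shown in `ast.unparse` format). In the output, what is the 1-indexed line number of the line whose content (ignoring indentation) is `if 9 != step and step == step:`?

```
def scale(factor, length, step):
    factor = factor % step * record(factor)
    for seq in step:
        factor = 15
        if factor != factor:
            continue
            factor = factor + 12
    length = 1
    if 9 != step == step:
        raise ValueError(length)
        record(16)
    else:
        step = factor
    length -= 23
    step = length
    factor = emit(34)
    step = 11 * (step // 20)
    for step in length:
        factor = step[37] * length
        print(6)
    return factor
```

Transformed code:
def scale(factor, length, step):
    factor = factor % step * record(factor)
    for seq in step:
        factor = 15
        if factor != factor:
            continue
    length = 1
    if 9 != step and step == step:
        raise ValueError(length)
    else:
        step = factor
    length -= 23
    step = length
    factor = emit(34)
    step = 11 * (step // 20)
    for step in length:
        factor = step[37] * length
        print(6)
    return factor

8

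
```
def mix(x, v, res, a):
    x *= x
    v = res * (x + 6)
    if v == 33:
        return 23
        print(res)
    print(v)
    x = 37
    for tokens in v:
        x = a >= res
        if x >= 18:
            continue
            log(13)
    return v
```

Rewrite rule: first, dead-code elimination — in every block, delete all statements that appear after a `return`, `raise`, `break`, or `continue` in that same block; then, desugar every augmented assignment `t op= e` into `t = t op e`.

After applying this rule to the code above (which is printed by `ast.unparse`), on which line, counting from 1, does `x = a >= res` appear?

9

Transformed code:
def mix(x, v, res, a):
    x = x * x
    v = res * (x + 6)
    if v == 33:
        return 23
    print(v)
    x = 37
    for tokens in v:
        x = a >= res
        if x >= 18:
            continue
    return v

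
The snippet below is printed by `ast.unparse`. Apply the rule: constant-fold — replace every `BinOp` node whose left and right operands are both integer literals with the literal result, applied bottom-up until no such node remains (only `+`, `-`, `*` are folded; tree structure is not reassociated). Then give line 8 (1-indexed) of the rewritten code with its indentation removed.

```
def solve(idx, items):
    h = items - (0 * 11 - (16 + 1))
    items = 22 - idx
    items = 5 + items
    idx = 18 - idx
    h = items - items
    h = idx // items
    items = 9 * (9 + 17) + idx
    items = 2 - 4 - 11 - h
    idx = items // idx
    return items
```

Transformed code:
def solve(idx, items):
    h = items - -17
    items = 22 - idx
    items = 5 + items
    idx = 18 - idx
    h = items - items
    h = idx // items
    items = 234 + idx
    items = -13 - h
    idx = items // idx
    return items

items = 234 + idx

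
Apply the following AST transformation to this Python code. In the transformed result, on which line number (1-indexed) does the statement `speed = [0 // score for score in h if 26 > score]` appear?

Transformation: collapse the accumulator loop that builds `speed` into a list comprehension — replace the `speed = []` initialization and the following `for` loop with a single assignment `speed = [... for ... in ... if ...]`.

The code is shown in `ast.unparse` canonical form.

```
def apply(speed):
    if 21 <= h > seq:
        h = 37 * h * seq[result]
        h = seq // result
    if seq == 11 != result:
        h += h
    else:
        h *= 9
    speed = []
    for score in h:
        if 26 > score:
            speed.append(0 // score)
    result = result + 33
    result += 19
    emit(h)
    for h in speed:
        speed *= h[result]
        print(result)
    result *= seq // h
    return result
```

9

Transformed code:
def apply(speed):
    if 21 <= h > seq:
        h = 37 * h * seq[result]
        h = seq // result
    if seq == 11 != result:
        h += h
    else:
        h *= 9
    speed = [0 // score for score in h if 26 > score]
    result = result + 33
    result += 19
    emit(h)
    for h in speed:
        speed *= h[result]
        print(result)
    result *= seq // h
    return result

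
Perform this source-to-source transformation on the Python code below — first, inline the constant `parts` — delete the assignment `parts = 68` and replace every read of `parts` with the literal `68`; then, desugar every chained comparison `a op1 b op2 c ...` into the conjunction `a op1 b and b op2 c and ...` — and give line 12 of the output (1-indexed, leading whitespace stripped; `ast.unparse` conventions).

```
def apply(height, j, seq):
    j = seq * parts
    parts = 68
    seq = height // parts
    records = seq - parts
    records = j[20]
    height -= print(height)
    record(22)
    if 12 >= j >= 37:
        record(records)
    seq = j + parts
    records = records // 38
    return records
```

return records

Transformed code:
def apply(height, j, seq):
    j = seq * 68
    seq = height // 68
    records = seq - 68
    records = j[20]
    height -= print(height)
    record(22)
    if 12 >= j and j >= 37:
        record(records)
    seq = j + 68
    records = records // 38
    return records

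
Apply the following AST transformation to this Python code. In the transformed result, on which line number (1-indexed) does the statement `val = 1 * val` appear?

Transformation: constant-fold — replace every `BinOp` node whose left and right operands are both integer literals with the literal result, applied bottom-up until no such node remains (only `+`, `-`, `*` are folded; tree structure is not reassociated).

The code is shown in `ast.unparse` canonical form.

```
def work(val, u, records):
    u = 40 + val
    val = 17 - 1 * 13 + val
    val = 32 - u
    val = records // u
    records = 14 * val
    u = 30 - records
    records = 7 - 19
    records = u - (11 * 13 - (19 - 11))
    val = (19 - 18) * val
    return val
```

Transformed code:
def work(val, u, records):
    u = 40 + val
    val = 4 + val
    val = 32 - u
    val = records // u
    records = 14 * val
    u = 30 - records
    records = -12
    records = u - 135
    val = 1 * val
    return val

10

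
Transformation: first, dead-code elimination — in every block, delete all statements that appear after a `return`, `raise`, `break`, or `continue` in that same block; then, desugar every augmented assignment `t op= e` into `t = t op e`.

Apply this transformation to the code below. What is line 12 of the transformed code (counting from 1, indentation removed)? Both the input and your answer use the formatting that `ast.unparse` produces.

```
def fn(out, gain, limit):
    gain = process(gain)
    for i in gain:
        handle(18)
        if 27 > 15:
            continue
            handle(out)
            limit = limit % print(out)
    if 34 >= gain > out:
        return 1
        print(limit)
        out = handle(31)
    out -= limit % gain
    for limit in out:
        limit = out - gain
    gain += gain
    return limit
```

gain = gain + gain

Transformed code:
def fn(out, gain, limit):
    gain = process(gain)
    for i in gain:
        handle(18)
        if 27 > 15:
            continue
    if 34 >= gain > out:
        return 1
    out = out - limit % gain
    for limit in out:
        limit = out - gain
    gain = gain + gain
    return limit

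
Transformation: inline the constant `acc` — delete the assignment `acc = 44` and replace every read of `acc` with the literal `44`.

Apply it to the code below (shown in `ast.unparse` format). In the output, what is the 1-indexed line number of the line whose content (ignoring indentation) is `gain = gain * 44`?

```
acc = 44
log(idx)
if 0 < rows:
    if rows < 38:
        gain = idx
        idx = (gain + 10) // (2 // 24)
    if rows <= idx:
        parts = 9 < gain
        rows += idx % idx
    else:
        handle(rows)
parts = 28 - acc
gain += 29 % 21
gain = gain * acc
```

13

Transformed code:
log(idx)
if 0 < rows:
    if rows < 38:
        gain = idx
        idx = (gain + 10) // (2 // 24)
    if rows <= idx:
        parts = 9 < gain
        rows += idx % idx
    else:
        handle(rows)
parts = 28 - 44
gain += 29 % 21
gain = gain * 44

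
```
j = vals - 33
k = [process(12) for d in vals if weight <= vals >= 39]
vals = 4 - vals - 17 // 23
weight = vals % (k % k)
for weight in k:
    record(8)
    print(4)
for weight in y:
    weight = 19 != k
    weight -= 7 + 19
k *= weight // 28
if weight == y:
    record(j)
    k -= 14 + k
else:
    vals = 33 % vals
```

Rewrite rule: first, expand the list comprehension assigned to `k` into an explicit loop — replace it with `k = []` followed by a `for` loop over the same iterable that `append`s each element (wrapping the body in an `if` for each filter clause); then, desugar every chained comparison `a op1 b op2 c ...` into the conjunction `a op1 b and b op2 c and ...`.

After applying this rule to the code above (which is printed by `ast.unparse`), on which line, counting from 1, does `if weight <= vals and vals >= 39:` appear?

4

Transformed code:
j = vals - 33
k = []
for d in vals:
    if weight <= vals and vals >= 39:
        k.append(process(12))
vals = 4 - vals - 17 // 23
weight = vals % (k % k)
for weight in k:
    record(8)
    print(4)
for weight in y:
    weight = 19 != k
    weight -= 7 + 19
k *= weight // 28
if weight == y:
    record(j)
    k -= 14 + k
else:
    vals = 33 % vals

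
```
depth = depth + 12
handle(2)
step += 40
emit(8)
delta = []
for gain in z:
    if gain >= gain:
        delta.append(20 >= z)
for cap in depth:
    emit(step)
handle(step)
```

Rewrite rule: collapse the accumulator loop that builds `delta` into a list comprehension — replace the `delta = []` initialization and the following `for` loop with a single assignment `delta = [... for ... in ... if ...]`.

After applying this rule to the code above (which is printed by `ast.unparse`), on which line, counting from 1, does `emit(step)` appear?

Transformed code:
depth = depth + 12
handle(2)
step += 40
emit(8)
delta = [20 >= z for gain in z if gain >= gain]
for cap in depth:
    emit(step)
handle(step)

7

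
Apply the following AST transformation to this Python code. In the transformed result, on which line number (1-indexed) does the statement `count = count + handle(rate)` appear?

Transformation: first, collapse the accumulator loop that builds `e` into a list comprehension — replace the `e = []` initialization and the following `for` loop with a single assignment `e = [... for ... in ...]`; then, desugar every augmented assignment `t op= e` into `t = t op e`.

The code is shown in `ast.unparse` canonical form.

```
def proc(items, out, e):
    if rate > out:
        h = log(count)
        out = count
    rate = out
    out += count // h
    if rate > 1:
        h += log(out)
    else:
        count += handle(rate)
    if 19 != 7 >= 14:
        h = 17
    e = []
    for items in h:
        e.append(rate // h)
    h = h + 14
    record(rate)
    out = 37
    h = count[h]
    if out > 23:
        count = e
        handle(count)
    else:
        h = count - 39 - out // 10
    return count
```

10

Transformed code:
def proc(items, out, e):
    if rate > out:
        h = log(count)
        out = count
    rate = out
    out = out + count // h
    if rate > 1:
        h = h + log(out)
    else:
        count = count + handle(rate)
    if 19 != 7 >= 14:
        h = 17
    e = [rate // h for items in h]
    h = h + 14
    record(rate)
    out = 37
    h = count[h]
    if out > 23:
        count = e
        handle(count)
    else:
        h = count - 39 - out // 10
    return count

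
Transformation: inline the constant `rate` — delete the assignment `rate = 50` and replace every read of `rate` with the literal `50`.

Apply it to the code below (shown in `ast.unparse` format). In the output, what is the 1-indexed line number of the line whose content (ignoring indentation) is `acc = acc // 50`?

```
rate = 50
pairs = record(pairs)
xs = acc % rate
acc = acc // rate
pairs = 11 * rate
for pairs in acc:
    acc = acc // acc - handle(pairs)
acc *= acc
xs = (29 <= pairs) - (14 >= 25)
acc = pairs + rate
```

3

Transformed code:
pairs = record(pairs)
xs = acc % 50
acc = acc // 50
pairs = 11 * 50
for pairs in acc:
    acc = acc // acc - handle(pairs)
acc *= acc
xs = (29 <= pairs) - (14 >= 25)
acc = pairs + 50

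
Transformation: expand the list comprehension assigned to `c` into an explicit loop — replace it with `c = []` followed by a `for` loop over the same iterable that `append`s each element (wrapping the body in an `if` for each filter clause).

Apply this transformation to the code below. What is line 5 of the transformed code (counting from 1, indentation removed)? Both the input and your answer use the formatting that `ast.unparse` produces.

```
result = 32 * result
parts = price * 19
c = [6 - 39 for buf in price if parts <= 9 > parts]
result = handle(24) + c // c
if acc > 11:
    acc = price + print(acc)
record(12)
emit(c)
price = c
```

if parts <= 9 > parts:

Transformed code:
result = 32 * result
parts = price * 19
c = []
for buf in price:
    if parts <= 9 > parts:
        c.append(6 - 39)
result = handle(24) + c // c
if acc > 11:
    acc = price + print(acc)
record(12)
emit(c)
price = c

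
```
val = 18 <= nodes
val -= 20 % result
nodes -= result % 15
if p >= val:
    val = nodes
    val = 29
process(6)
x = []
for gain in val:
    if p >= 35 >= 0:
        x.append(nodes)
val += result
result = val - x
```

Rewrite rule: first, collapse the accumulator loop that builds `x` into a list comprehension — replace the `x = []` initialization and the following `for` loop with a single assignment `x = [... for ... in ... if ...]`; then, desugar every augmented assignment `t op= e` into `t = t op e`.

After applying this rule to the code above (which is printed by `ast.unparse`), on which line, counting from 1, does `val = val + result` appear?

Transformed code:
val = 18 <= nodes
val = val - 20 % result
nodes = nodes - result % 15
if p >= val:
    val = nodes
    val = 29
process(6)
x = [nodes for gain in val if p >= 35 >= 0]
val = val + result
result = val - x

9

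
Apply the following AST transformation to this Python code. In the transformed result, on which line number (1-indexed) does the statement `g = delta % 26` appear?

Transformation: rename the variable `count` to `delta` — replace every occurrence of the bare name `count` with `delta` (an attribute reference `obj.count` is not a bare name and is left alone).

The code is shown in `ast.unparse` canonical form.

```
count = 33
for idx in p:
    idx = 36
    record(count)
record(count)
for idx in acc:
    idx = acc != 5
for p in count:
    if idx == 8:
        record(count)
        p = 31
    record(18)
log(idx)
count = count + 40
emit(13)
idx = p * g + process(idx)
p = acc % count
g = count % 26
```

18

Transformed code:
delta = 33
for idx in p:
    idx = 36
    record(delta)
record(delta)
for idx in acc:
    idx = acc != 5
for p in delta:
    if idx == 8:
        record(delta)
        p = 31
    record(18)
log(idx)
delta = delta + 40
emit(13)
idx = p * g + process(idx)
p = acc % delta
g = delta % 26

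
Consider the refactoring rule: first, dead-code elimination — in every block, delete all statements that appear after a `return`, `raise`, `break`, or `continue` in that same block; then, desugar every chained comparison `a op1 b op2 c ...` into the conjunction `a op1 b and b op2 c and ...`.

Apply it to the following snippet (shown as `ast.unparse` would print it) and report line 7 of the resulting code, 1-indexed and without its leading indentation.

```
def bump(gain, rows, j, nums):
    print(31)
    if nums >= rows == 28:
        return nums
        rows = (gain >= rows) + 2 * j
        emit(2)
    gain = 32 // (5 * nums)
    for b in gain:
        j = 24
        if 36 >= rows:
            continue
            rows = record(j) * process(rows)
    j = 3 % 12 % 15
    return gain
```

Transformed code:
def bump(gain, rows, j, nums):
    print(31)
    if nums >= rows and rows == 28:
        return nums
    gain = 32 // (5 * nums)
    for b in gain:
        j = 24
        if 36 >= rows:
            continue
    j = 3 % 12 % 15
    return gain

j = 24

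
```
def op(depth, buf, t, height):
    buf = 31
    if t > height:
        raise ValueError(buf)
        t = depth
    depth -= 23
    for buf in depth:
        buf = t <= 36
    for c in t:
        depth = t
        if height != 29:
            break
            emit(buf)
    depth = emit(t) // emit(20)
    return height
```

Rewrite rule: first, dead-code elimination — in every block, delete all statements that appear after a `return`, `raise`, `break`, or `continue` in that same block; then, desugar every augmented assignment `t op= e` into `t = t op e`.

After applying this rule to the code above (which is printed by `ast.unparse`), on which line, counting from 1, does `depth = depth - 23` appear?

5

Transformed code:
def op(depth, buf, t, height):
    buf = 31
    if t > height:
        raise ValueError(buf)
    depth = depth - 23
    for buf in depth:
        buf = t <= 36
    for c in t:
        depth = t
        if height != 29:
            break
    depth = emit(t) // emit(20)
    return height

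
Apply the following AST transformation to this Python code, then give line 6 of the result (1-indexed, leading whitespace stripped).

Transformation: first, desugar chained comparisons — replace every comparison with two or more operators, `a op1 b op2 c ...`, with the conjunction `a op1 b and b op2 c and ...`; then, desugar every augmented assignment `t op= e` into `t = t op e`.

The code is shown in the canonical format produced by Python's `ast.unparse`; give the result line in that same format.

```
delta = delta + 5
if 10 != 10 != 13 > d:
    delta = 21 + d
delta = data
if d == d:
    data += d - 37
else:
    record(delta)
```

data = data + (d - 37)

Transformed code:
delta = delta + 5
if 10 != 10 and 10 != 13 and (13 > d):
    delta = 21 + d
delta = data
if d == d:
    data = data + (d - 37)
else:
    record(delta)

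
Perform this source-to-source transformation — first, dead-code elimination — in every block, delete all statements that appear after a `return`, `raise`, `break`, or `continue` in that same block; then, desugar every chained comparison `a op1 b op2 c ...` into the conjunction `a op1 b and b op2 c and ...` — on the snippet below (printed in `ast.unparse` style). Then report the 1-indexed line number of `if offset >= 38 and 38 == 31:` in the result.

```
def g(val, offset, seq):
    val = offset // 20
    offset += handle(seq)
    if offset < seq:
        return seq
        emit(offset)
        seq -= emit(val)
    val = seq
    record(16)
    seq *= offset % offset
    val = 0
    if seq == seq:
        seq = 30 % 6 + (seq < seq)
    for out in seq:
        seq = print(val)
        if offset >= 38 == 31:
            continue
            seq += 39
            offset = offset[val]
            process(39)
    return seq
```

14

Transformed code:
def g(val, offset, seq):
    val = offset // 20
    offset += handle(seq)
    if offset < seq:
        return seq
    val = seq
    record(16)
    seq *= offset % offset
    val = 0
    if seq == seq:
        seq = 30 % 6 + (seq < seq)
    for out in seq:
        seq = print(val)
        if offset >= 38 and 38 == 31:
            continue
    return seq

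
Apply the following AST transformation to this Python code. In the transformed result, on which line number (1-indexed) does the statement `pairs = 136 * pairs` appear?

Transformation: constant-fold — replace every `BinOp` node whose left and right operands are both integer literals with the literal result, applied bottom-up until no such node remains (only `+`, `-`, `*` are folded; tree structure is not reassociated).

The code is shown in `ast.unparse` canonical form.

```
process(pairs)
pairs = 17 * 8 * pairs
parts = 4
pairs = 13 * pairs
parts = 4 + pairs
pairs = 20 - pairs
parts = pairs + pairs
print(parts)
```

Transformed code:
process(pairs)
pairs = 136 * pairs
parts = 4
pairs = 13 * pairs
parts = 4 + pairs
pairs = 20 - pairs
parts = pairs + pairs
print(parts)

2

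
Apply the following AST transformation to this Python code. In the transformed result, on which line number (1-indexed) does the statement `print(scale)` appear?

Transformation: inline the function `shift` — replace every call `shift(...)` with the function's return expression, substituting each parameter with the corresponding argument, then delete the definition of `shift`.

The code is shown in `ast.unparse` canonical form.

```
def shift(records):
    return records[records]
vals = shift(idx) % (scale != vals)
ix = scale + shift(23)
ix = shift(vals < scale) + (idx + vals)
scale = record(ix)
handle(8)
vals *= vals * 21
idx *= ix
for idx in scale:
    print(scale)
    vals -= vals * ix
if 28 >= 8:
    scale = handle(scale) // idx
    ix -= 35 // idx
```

Transformed code:
vals = idx[idx] % (scale != vals)
ix = scale + 23[23]
ix = (vals < scale)[vals < scale] + (idx + vals)
scale = record(ix)
handle(8)
vals *= vals * 21
idx *= ix
for idx in scale:
    print(scale)
    vals -= vals * ix
if 28 >= 8:
    scale = handle(scale) // idx
    ix -= 35 // idx

9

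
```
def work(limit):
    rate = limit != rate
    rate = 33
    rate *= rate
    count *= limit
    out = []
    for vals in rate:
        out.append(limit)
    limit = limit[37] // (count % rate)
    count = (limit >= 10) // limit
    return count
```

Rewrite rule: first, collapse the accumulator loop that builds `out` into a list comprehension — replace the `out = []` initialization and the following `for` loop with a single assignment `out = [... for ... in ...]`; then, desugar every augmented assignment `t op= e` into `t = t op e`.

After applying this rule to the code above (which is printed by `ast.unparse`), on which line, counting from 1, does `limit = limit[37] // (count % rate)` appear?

Transformed code:
def work(limit):
    rate = limit != rate
    rate = 33
    rate = rate * rate
    count = count * limit
    out = [limit for vals in rate]
    limit = limit[37] // (count % rate)
    count = (limit >= 10) // limit
    return count

7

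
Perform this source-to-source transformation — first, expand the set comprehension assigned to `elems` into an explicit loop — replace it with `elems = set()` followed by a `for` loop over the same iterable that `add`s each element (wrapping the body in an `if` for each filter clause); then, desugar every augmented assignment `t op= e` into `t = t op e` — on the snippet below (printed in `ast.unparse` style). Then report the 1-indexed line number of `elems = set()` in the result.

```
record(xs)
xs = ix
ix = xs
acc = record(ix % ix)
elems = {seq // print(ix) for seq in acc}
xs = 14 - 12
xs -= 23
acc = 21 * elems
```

5

Transformed code:
record(xs)
xs = ix
ix = xs
acc = record(ix % ix)
elems = set()
for seq in acc:
    elems.add(seq // print(ix))
xs = 14 - 12
xs = xs - 23
acc = 21 * elems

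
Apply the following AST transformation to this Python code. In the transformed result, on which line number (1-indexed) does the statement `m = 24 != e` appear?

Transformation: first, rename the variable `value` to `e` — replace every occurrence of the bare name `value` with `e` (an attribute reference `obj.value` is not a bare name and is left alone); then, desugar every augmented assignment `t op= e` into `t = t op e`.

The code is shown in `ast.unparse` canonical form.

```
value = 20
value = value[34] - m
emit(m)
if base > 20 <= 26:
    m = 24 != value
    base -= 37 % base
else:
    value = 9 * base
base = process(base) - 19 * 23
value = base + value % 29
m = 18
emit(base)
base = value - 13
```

Transformed code:
e = 20
e = e[34] - m
emit(m)
if base > 20 <= 26:
    m = 24 != e
    base = base - 37 % base
else:
    e = 9 * base
base = process(base) - 19 * 23
e = base + e % 29
m = 18
emit(base)
base = e - 13

5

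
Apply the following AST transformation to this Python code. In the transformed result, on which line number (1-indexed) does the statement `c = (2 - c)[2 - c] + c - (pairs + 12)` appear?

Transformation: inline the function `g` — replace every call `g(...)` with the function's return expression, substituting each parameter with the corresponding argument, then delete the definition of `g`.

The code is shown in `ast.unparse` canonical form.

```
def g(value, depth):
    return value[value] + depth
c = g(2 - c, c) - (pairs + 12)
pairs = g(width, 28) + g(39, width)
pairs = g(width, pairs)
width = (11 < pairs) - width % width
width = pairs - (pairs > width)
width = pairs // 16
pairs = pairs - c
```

1

Transformed code:
c = (2 - c)[2 - c] + c - (pairs + 12)
pairs = width[width] + 28 + (39[39] + width)
pairs = width[width] + pairs
width = (11 < pairs) - width % width
width = pairs - (pairs > width)
width = pairs // 16
pairs = pairs - c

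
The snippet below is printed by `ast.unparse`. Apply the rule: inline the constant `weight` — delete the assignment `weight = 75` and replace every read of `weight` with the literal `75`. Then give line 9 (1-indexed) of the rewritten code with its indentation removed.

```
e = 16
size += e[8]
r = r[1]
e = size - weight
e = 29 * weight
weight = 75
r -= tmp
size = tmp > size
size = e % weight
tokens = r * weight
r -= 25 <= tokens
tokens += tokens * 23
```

tokens = r * 75

Transformed code:
e = 16
size += e[8]
r = r[1]
e = size - 75
e = 29 * 75
r -= tmp
size = tmp > size
size = e % 75
tokens = r * 75
r -= 25 <= tokens
tokens += tokens * 23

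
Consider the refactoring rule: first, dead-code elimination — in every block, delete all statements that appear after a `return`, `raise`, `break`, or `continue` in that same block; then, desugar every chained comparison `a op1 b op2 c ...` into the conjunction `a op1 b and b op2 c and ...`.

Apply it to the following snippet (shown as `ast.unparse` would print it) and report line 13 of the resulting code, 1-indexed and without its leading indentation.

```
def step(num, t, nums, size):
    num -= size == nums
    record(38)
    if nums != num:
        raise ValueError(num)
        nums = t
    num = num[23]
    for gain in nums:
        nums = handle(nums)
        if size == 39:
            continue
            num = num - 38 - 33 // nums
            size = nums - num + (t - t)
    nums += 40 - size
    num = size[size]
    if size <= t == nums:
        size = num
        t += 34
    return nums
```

if size <= t and t == nums:

Transformed code:
def step(num, t, nums, size):
    num -= size == nums
    record(38)
    if nums != num:
        raise ValueError(num)
    num = num[23]
    for gain in nums:
        nums = handle(nums)
        if size == 39:
            continue
    nums += 40 - size
    num = size[size]
    if size <= t and t == nums:
        size = num
        t += 34
    return nums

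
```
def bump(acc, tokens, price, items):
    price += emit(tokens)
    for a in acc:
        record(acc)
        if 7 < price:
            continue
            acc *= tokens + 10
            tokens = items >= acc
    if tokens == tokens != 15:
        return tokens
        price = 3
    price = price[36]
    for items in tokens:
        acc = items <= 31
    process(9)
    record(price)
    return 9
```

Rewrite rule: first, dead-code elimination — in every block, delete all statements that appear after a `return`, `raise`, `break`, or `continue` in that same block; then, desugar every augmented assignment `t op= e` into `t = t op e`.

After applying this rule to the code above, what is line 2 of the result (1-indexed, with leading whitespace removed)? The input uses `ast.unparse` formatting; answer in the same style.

Transformed code:
def bump(acc, tokens, price, items):
    price = price + emit(tokens)
    for a in acc:
        record(acc)
        if 7 < price:
            continue
    if tokens == tokens != 15:
        return tokens
    price = price[36]
    for items in tokens:
        acc = items <= 31
    process(9)
    record(price)
    return 9

price = price + emit(tokens)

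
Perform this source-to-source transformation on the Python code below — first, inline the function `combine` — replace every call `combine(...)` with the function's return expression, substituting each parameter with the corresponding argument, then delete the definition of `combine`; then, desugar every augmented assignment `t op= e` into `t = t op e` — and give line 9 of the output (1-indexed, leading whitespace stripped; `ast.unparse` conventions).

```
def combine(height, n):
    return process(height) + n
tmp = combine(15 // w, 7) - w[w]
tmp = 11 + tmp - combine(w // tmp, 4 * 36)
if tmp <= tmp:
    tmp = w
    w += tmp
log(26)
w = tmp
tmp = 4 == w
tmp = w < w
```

Transformed code:
tmp = process(15 // w) + 7 - w[w]
tmp = 11 + tmp - (process(w // tmp) + 4 * 36)
if tmp <= tmp:
    tmp = w
    w = w + tmp
log(26)
w = tmp
tmp = 4 == w
tmp = w < w

tmp = w < w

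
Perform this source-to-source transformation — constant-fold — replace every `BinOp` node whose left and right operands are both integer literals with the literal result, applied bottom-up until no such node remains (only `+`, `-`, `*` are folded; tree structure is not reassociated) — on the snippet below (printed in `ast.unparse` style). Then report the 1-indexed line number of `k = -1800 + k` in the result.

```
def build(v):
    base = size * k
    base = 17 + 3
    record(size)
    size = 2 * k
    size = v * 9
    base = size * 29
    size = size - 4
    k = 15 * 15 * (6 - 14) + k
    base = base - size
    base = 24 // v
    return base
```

9

Transformed code:
def build(v):
    base = size * k
    base = 20
    record(size)
    size = 2 * k
    size = v * 9
    base = size * 29
    size = size - 4
    k = -1800 + k
    base = base - size
    base = 24 // v
    return base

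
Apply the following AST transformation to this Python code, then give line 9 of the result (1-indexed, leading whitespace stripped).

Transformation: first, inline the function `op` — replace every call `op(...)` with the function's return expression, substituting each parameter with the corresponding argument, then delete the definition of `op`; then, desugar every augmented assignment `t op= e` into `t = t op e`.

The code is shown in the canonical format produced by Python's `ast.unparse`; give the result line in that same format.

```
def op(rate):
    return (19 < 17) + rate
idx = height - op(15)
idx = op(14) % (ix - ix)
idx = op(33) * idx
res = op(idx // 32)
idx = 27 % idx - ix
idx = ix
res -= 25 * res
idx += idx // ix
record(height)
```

Transformed code:
idx = height - ((19 < 17) + 15)
idx = ((19 < 17) + 14) % (ix - ix)
idx = ((19 < 17) + 33) * idx
res = (19 < 17) + idx // 32
idx = 27 % idx - ix
idx = ix
res = res - 25 * res
idx = idx + idx // ix
record(height)

record(height)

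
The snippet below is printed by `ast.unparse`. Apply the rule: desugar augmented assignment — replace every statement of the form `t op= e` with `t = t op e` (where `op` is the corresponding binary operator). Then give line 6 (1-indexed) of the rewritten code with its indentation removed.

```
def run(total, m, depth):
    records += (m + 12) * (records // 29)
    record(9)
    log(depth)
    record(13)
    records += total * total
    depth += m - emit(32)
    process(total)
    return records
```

records = records + total * total

Transformed code:
def run(total, m, depth):
    records = records + (m + 12) * (records // 29)
    record(9)
    log(depth)
    record(13)
    records = records + total * total
    depth = depth + (m - emit(32))
    process(total)
    return records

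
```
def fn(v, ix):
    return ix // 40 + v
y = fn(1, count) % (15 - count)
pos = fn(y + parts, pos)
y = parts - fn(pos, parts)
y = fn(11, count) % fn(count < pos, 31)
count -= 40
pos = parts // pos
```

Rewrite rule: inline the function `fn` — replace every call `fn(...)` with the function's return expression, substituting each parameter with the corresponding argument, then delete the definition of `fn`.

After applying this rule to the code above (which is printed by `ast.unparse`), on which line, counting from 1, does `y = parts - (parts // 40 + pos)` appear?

3

Transformed code:
y = (count // 40 + 1) % (15 - count)
pos = pos // 40 + (y + parts)
y = parts - (parts // 40 + pos)
y = (count // 40 + 11) % (31 // 40 + (count < pos))
count -= 40
pos = parts // pos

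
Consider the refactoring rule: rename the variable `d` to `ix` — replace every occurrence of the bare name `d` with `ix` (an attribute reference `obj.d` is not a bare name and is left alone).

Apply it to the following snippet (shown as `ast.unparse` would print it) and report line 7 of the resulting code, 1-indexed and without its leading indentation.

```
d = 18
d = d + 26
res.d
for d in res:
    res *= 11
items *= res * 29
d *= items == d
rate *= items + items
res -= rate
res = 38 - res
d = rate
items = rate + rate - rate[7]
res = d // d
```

Transformed code:
ix = 18
ix = ix + 26
res.d
for ix in res:
    res *= 11
items *= res * 29
ix *= items == ix
rate *= items + items
res -= rate
res = 38 - res
ix = rate
items = rate + rate - rate[7]
res = ix // ix

ix *= items == ix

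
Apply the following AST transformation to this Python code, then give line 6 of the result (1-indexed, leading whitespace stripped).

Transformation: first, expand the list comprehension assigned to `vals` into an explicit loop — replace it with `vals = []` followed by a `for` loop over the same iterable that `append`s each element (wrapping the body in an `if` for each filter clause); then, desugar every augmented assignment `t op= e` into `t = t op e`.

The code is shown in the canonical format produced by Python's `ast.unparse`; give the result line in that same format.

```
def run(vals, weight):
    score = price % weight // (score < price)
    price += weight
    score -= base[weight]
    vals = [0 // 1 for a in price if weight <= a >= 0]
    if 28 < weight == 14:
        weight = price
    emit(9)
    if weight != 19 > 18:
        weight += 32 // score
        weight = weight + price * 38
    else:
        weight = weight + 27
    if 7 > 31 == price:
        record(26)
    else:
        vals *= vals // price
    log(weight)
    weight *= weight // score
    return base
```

for a in price:

Transformed code:
def run(vals, weight):
    score = price % weight // (score < price)
    price = price + weight
    score = score - base[weight]
    vals = []
    for a in price:
        if weight <= a >= 0:
            vals.append(0 // 1)
    if 28 < weight == 14:
        weight = price
    emit(9)
    if weight != 19 > 18:
        weight = weight + 32 // score
        weight = weight + price * 38
    else:
        weight = weight + 27
    if 7 > 31 == price:
        record(26)
    else:
        vals = vals * (vals // price)
    log(weight)
    weight = weight * (weight // score)
    return base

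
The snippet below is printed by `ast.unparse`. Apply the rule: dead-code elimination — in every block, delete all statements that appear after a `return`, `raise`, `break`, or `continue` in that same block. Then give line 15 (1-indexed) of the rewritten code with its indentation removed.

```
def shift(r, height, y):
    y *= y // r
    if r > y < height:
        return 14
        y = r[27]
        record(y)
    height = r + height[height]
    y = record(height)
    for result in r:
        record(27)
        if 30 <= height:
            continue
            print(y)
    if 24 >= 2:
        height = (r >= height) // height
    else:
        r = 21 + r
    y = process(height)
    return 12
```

y = process(height)

Transformed code:
def shift(r, height, y):
    y *= y // r
    if r > y < height:
        return 14
    height = r + height[height]
    y = record(height)
    for result in r:
        record(27)
        if 30 <= height:
            continue
    if 24 >= 2:
        height = (r >= height) // height
    else:
        r = 21 + r
    y = process(height)
    return 12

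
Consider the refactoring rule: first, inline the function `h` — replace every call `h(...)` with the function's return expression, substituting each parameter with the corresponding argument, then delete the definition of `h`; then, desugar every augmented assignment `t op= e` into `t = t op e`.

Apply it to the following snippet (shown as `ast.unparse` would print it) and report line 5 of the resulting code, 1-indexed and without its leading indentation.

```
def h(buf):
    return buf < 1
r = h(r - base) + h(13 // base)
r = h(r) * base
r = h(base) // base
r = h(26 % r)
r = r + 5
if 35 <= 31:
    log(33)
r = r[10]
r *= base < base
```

Transformed code:
r = (r - base < 1) + (13 // base < 1)
r = (r < 1) * base
r = (base < 1) // base
r = 26 % r < 1
r = r + 5
if 35 <= 31:
    log(33)
r = r[10]
r = r * (base < base)

r = r + 5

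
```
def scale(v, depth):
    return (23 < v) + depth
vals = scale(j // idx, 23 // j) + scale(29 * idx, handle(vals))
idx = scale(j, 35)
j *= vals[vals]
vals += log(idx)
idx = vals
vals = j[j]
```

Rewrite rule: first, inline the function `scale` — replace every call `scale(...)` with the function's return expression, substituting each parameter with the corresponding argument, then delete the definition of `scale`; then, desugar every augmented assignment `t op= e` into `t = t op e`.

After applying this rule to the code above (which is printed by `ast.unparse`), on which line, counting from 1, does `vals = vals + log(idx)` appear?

Transformed code:
vals = (23 < j // idx) + 23 // j + ((23 < 29 * idx) + handle(vals))
idx = (23 < j) + 35
j = j * vals[vals]
vals = vals + log(idx)
idx = vals
vals = j[j]

4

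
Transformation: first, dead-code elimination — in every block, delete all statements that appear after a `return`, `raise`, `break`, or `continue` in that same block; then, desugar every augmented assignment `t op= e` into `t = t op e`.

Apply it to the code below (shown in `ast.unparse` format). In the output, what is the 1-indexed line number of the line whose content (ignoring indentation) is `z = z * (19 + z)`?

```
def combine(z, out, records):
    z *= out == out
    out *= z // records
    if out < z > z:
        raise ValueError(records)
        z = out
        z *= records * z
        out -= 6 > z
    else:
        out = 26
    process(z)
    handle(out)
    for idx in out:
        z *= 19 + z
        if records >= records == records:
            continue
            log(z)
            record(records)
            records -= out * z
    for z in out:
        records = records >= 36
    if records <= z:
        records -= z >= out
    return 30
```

Transformed code:
def combine(z, out, records):
    z = z * (out == out)
    out = out * (z // records)
    if out < z > z:
        raise ValueError(records)
    else:
        out = 26
    process(z)
    handle(out)
    for idx in out:
        z = z * (19 + z)
        if records >= records == records:
            continue
    for z in out:
        records = records >= 36
    if records <= z:
        records = records - (z >= out)
    return 30

11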